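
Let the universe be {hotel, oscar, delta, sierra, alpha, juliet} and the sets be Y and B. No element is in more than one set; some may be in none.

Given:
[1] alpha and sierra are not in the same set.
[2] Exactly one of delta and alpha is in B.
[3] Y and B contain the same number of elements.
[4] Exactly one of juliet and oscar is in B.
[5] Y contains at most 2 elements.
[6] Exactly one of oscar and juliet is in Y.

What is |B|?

2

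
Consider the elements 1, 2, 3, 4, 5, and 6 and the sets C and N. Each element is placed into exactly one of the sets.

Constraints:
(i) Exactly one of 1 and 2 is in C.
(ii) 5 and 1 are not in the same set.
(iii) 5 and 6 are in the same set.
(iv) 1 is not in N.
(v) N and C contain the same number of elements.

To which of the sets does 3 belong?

3: C

From (iv): 1 ∉ N.
Only one set left: 1 ∈ C.
(i) (exactly one): 2 ∉ C.
(ii): 5 ∉ C.
(iii): 6 matches 5: 6 ∉ C.
Only one set left: 2 ∈ N.
Only one set left: 5 ∈ N.
Only one set left: 6 ∈ N.
Suppose 3 ∉ C: no assignment then satisfies all the clues, so 3 ∈ C.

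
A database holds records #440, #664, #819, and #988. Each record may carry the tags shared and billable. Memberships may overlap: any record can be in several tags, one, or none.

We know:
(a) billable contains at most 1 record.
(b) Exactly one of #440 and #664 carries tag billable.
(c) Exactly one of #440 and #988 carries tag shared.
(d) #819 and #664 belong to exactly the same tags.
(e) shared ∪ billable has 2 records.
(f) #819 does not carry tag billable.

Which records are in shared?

shared = {#988}

From (f): #819 ∉ billable.
(d): #664 matches #819: #664 ∉ billable.
(b) (exactly one): #440 ∈ billable.
(a): billable already has 1, so the rest are out.
Suppose #440 ∈ shared: no assignment then satisfies all the clues, so #440 ∉ shared.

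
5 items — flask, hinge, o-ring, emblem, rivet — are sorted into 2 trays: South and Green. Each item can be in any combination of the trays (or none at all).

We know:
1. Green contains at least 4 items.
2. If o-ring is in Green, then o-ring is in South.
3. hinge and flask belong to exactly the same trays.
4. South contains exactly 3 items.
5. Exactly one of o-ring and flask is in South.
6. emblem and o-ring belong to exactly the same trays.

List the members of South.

South = {emblem, o-ring, rivet}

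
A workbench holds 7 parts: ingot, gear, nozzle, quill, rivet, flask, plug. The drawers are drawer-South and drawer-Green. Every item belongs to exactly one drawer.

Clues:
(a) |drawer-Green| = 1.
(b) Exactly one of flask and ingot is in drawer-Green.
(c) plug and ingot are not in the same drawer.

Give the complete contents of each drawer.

drawer-South = {flask, gear, nozzle, plug, quill, rivet}; drawer-Green = {ingot}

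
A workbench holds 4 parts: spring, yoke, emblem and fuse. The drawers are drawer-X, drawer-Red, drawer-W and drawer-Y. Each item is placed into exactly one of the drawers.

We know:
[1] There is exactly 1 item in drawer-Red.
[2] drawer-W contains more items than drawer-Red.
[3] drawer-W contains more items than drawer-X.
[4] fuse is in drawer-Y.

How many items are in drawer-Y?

From (4): fuse ∈ drawer-Y.
Suppose spring ∈ drawer-X: no assignment then satisfies all the clues, so spring ∉ drawer-X.

1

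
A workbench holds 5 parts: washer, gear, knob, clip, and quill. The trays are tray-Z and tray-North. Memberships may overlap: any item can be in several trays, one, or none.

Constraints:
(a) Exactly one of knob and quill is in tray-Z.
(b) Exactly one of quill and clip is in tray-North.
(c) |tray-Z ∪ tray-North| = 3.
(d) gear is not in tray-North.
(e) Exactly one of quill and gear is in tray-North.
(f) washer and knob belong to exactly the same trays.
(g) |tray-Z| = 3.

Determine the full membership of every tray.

From (d): gear ∉ tray-North.
(e) (exactly one): quill ∈ tray-North.
(b) (exactly one): clip ∉ tray-North.
Suppose washer ∈ tray-Z: no assignment then satisfies all the clues, so washer ∉ tray-Z.

tray-Z = {clip, gear, quill}; tray-North = {quill}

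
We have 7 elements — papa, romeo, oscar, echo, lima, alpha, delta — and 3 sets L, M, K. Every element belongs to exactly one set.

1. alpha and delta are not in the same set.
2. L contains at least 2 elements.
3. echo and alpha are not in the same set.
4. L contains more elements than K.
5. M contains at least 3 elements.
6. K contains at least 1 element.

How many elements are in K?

1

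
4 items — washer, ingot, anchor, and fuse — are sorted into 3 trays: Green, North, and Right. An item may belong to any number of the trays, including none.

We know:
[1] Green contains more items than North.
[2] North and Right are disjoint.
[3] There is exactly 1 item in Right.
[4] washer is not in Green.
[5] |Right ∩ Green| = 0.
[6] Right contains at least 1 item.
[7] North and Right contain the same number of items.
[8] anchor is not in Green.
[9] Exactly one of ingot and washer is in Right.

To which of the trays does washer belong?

washer: Right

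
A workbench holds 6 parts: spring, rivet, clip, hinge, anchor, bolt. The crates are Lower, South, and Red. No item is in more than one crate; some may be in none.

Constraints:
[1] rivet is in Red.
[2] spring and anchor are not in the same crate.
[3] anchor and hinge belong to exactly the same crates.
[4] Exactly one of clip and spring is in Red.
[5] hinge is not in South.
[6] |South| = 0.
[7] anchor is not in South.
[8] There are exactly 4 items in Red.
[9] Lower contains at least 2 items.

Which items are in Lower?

Lower = {bolt, spring}

From (1): rivet ∈ Red.
From (5): hinge ∉ South.
From (7): anchor ∉ South.
(6): South already has 0, so the rest are out.
Suppose spring ∉ Lower: no assignment then satisfies all the clues, so spring ∈ Lower.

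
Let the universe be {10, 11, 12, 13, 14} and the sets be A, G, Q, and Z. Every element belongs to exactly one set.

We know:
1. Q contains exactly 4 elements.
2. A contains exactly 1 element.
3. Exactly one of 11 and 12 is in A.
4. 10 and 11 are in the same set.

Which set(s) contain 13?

13: Q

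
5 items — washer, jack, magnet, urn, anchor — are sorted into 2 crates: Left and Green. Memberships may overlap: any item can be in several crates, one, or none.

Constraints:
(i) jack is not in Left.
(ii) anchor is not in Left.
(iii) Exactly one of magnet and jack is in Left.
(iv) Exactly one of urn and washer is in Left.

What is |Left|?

From (i): jack ∉ Left.
From (ii): anchor ∉ Left.
(iii) (exactly one): magnet ∈ Left.

2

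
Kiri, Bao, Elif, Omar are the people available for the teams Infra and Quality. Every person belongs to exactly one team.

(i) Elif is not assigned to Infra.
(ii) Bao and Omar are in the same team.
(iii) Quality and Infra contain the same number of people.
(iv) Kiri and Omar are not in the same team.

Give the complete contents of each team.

Infra = {Bao, Omar}; Quality = {Elif, Kiri}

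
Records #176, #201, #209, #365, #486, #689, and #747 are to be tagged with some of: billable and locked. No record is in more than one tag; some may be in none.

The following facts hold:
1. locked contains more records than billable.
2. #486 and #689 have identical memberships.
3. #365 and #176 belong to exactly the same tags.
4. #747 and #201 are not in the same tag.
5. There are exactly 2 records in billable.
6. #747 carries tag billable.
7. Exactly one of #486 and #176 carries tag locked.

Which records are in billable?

billable = {#209, #747}

From (6): #747 ∈ billable.
(4): #201 ∉ billable.
Suppose #176 ∈ billable: no assignment then satisfies all the clues, so #176 ∉ billable.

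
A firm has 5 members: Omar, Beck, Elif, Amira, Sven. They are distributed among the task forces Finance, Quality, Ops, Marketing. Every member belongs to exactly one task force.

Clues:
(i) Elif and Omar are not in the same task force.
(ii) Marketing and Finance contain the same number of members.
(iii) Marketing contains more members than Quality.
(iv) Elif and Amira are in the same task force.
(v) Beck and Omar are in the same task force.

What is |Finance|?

2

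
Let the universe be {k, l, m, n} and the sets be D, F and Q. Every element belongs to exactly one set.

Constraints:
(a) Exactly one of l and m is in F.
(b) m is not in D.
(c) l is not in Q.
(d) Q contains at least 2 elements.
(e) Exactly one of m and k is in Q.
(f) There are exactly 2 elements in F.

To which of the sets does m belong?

m: Q

From (b): m ∉ D.
From (c): l ∉ Q.
Suppose m ∈ F: no assignment then satisfies all the clues, so m ∉ F.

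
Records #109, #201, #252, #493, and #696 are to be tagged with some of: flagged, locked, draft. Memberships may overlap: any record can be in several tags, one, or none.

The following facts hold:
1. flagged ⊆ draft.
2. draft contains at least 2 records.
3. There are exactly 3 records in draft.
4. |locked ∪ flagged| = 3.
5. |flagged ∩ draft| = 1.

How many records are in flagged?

1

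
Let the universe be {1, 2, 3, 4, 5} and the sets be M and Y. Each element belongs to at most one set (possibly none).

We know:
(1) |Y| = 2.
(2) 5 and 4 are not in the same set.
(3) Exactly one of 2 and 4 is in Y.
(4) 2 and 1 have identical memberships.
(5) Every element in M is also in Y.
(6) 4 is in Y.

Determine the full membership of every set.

M = {}; Y = {3, 4}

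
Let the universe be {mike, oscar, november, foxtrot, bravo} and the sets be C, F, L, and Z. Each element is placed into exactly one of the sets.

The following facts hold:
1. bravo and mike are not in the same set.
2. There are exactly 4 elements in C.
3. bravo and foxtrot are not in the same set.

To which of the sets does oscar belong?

oscar: C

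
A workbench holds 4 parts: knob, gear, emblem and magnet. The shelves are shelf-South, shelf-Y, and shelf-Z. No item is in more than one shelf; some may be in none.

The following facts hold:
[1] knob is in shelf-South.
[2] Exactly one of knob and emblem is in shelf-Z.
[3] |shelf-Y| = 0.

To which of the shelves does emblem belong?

emblem: shelf-Z

From (1): knob ∈ shelf-South.
(2) (exactly one): emblem ∈ shelf-Z.
(3): shelf-Y already has 0, so the rest are out.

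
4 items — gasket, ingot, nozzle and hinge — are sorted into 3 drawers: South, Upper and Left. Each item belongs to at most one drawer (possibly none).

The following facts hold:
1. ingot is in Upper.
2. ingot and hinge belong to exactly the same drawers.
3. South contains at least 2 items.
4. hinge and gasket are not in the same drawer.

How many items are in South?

From (1): ingot ∈ Upper.
(2): hinge matches ingot: hinge ∉ South.
(2): hinge matches ingot: hinge ∈ Upper.
(3): only 2 candidates remain for South, so all are in.

2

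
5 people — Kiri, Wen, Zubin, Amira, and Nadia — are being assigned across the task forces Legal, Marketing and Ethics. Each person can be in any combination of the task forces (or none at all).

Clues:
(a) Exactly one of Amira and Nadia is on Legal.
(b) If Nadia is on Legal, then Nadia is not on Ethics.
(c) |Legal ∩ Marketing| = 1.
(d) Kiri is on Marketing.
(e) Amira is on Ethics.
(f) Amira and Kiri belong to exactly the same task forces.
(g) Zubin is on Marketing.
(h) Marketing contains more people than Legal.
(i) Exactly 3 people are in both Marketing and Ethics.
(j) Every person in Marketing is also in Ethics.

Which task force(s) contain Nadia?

Nadia: Legal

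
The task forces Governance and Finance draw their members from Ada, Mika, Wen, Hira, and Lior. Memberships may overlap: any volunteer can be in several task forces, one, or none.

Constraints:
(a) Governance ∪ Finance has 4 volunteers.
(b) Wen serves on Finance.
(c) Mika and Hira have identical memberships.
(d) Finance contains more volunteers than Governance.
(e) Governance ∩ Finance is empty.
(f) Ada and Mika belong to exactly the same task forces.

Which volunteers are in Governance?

Governance = {}

From (b): Wen ∈ Finance.
(e) (disjoint): Wen ∉ Governance.
Suppose Ada ∈ Governance: no assignment then satisfies all the clues, so Ada ∉ Governance.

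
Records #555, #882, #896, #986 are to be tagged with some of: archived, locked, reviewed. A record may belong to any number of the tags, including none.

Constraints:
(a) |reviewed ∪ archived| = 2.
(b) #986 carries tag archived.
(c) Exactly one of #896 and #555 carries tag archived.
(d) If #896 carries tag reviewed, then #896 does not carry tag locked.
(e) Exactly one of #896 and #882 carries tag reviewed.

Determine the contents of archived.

archived = {#896, #986}

From (b): #986 ∈ archived.
Suppose #555 ∈ archived: no assignment then satisfies all the clues, so #555 ∉ archived.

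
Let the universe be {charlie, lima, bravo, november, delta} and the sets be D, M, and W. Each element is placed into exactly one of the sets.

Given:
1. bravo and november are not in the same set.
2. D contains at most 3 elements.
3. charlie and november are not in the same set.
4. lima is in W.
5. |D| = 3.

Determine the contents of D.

D = {bravo, charlie, delta}

From (4): lima ∈ W.
Suppose charlie ∉ D: no assignment then satisfies all the clues, so charlie ∈ D.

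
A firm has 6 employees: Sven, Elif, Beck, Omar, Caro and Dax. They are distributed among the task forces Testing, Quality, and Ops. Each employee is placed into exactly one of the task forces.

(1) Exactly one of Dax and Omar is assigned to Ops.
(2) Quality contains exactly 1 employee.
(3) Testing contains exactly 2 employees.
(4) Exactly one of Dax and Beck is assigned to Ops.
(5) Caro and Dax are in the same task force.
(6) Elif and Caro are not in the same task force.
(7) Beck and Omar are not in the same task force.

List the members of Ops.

Ops = {Caro, Dax, Sven}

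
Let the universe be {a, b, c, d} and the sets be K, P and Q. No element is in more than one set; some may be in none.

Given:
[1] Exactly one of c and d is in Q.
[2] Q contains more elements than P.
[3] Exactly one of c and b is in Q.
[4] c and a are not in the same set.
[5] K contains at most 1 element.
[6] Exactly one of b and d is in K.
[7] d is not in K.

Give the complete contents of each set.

K = {b}; P = {}; Q = {c}

From (7): d ∉ K.
(6) (exactly one): b ∈ K.
(3) (exactly one): c ∈ Q.
(4): a ∉ Q.
(5): K already has 1, so the rest are out.
(1) (exactly one): d ∉ Q.
Suppose a ∈ P: no assignment then satisfies all the clues, so a ∉ P.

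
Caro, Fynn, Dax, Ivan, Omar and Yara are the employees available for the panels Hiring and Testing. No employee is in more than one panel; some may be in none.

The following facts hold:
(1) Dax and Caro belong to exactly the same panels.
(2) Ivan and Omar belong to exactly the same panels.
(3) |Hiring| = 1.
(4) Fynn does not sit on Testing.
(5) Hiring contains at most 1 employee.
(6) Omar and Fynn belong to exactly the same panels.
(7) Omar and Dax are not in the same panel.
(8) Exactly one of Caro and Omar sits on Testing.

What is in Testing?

Testing = {Caro, Dax}

From (4): Fynn ∉ Testing.
(6): Omar matches Fynn: Omar ∉ Testing.
(8) (exactly one): Caro ∈ Testing.
(1): Dax matches Caro: Dax ∉ Hiring.
(1): Dax matches Caro: Dax ∈ Testing.
(2): Ivan matches Omar: Ivan ∉ Testing.
Suppose Yara ∈ Testing: no assignment then satisfies all the clues, so Yara ∉ Testing.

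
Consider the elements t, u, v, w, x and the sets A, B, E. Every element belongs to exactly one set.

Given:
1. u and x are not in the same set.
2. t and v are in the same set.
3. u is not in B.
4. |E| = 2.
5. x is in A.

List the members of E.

E = {u, w}

From (3): u ∉ B.
From (5): x ∈ A.
(1): u ∉ A.
Only one set left: u ∈ E.
Suppose t ∈ E: no assignment then satisfies all the clues, so t ∉ E.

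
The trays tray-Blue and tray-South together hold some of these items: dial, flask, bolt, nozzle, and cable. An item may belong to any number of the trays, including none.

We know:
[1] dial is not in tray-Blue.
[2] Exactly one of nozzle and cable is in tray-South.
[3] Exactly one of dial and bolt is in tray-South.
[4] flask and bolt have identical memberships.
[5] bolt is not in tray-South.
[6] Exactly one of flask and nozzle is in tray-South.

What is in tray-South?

tray-South = {dial, nozzle}

From (1): dial ∉ tray-Blue.
From (5): bolt ∉ tray-South.
(3) (exactly one): dial ∈ tray-South.
(4): flask matches bolt: flask ∉ tray-South.
(6) (exactly one): nozzle ∈ tray-South.
(2) (exactly one): cable ∉ tray-South.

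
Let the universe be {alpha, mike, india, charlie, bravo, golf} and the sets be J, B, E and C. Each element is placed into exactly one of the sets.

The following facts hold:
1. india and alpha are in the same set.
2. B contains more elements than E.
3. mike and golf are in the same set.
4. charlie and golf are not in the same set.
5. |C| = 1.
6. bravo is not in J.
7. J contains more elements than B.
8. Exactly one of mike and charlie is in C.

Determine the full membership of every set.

J = {alpha, golf, india, mike}; B = {bravo}; E = {}; C = {charlie}

From (6): bravo ∉ J.
Suppose alpha ∉ J: no assignment then satisfies all the clues, so alpha ∈ J.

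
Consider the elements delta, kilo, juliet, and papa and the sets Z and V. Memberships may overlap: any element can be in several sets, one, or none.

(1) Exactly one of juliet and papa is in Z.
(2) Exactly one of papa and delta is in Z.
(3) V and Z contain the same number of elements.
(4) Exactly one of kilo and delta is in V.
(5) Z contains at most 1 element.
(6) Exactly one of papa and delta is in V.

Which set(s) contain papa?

papa: Z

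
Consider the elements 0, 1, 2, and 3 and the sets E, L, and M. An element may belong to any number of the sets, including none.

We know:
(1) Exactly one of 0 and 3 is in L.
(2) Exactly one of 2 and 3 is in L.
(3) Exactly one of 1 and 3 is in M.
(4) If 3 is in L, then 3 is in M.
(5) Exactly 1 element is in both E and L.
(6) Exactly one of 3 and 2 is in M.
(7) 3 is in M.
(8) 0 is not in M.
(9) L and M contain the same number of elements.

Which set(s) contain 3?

3: E, L, M

From (7): 3 ∈ M.
From (8): 0 ∉ M.
(3) (exactly one): 1 ∉ M.
(6) (exactly one): 2 ∉ M.
Suppose 3 ∉ E: no assignment then satisfies all the clues, so 3 ∈ E.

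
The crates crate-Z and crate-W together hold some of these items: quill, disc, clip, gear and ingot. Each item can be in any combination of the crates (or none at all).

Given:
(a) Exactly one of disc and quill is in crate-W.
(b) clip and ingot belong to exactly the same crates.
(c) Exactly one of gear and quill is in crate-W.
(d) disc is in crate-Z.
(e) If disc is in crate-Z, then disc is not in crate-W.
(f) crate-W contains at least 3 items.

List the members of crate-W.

From (d): disc ∈ crate-Z.
(e): disc ∉ crate-W.
(a) (exactly one): quill ∈ crate-W.
(c) (exactly one): gear ∉ crate-W.
(f): only 3 candidates remain for crate-W, so all are in.

crate-W = {clip, ingot, quill}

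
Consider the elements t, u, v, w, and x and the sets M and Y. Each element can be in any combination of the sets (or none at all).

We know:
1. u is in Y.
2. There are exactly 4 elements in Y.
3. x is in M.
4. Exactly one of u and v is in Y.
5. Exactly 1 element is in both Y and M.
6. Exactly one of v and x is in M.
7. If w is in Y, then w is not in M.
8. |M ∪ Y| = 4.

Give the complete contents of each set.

M = {x}; Y = {t, u, w, x}

From (1): u ∈ Y.
From (3): x ∈ M.
(4) (exactly one): v ∉ Y.
(6) (exactly one): v ∉ M.
(2): only 4 candidates remain for Y, so all are in.
(7): w ∉ M.
Suppose t ∈ M: no assignment then satisfies all the clues, so t ∉ M.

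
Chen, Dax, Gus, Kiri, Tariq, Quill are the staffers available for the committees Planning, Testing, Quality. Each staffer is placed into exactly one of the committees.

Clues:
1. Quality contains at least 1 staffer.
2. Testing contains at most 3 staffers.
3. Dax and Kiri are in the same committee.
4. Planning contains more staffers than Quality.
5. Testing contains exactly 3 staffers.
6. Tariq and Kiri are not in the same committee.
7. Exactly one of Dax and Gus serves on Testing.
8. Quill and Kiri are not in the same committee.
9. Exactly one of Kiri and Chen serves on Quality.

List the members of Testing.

Testing = {Gus, Quill, Tariq}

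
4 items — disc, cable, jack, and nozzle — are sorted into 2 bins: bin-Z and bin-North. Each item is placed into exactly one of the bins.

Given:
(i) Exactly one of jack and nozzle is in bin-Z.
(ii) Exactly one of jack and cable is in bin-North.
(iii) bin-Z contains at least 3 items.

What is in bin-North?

bin-North = {jack}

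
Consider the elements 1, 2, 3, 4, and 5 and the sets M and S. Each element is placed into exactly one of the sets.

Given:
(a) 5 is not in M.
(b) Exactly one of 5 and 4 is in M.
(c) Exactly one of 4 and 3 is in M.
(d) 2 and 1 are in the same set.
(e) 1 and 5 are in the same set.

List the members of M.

M = {4}

From (a): 5 ∉ M.
(b) (exactly one): 4 ∈ M.
(c) (exactly one): 3 ∉ M.
(e): 1 matches 5: 1 ∉ M.
Only one set left: 1 ∈ S.
Only one set left: 3 ∈ S.
Only one set left: 5 ∈ S.
(d): 2 matches 1: 2 ∉ M.
(d): 2 matches 1: 2 ∈ S.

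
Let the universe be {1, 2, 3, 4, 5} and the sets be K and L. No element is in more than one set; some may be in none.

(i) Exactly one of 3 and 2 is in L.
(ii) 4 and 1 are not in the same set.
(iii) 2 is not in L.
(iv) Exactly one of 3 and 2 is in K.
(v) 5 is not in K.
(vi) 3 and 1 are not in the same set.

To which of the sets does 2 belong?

2: K

From (iii): 2 ∉ L.
From (v): 5 ∉ K.
(i) (exactly one): 3 ∈ L.
(iv) (exactly one): 2 ∈ K.
(vi): 1 ∉ L.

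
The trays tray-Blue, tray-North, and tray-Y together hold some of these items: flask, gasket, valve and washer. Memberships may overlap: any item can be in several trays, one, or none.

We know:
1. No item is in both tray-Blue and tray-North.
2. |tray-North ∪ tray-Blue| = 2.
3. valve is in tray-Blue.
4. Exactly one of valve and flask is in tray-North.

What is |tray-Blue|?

1

From (3): valve ∈ tray-Blue.
(1) (disjoint): valve ∉ tray-North.
(4) (exactly one): flask ∈ tray-North.
(1) (disjoint): flask ∉ tray-Blue.
Suppose gasket ∈ tray-Blue: no assignment then satisfies all the clues, so gasket ∉ tray-Blue.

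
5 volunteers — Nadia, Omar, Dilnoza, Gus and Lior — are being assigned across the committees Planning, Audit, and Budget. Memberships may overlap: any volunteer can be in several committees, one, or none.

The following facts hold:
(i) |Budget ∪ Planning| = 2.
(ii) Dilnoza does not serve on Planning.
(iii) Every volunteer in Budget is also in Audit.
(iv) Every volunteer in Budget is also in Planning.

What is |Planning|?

2

From (ii): Dilnoza ∉ Planning.
(iv) contrapositive: Dilnoza ∉ Budget.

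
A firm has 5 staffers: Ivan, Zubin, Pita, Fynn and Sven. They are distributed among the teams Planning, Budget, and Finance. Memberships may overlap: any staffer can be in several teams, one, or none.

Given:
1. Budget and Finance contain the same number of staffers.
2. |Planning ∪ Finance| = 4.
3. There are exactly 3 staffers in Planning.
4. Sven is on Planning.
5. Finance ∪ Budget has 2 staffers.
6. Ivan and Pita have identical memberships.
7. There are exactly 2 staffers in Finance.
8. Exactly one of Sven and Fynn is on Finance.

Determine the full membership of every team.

From (4): Sven ∈ Planning.
Suppose Ivan ∉ Planning: no assignment then satisfies all the clues, so Ivan ∈ Planning.

Planning = {Ivan, Pita, Sven}; Budget = {Sven, Zubin}; Finance = {Sven, Zubin}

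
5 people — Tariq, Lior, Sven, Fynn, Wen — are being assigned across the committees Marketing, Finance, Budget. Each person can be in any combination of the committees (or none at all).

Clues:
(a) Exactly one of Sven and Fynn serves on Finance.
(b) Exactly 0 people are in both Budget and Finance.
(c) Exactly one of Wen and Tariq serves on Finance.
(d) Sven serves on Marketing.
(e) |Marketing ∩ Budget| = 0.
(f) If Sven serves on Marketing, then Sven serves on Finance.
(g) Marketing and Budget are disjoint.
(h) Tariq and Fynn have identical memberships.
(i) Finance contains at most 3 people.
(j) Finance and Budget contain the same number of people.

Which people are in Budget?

Budget = {Fynn, Tariq}

From (d): Sven ∈ Marketing.
(f): Sven ∈ Finance.
(g) (disjoint): Sven ∉ Budget.
(a) (exactly one): Fynn ∉ Finance.
(h): Tariq matches Fynn: Tariq ∉ Finance.
(c) (exactly one): Wen ∈ Finance.
Suppose Tariq ∉ Budget: no assignment then satisfies all the clues, so Tariq ∈ Budget.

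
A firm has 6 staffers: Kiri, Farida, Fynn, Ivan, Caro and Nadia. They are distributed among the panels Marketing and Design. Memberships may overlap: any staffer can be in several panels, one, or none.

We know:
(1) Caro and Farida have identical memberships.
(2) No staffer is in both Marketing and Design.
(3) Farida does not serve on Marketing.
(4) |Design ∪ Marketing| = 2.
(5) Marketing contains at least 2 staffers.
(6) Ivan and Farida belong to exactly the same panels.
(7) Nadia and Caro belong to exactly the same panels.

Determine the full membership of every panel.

From (3): Farida ∉ Marketing.
(1): Caro matches Farida: Caro ∉ Marketing.
(6): Ivan matches Farida: Ivan ∉ Marketing.
(7): Nadia matches Caro: Nadia ∉ Marketing.
(5): only 2 candidates remain for Marketing, so all are in.
(2) (disjoint): Kiri ∉ Design.
(2) (disjoint): Fynn ∉ Design.
Suppose Farida ∈ Design: no assignment then satisfies all the clues, so Farida ∉ Design.

Marketing = {Fynn, Kiri}; Design = {}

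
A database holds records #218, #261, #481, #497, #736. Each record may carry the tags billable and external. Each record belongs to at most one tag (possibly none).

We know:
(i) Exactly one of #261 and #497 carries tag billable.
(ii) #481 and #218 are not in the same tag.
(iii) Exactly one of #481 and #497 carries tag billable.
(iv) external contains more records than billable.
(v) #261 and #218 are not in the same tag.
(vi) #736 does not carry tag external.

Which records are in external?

external = {#261, #481}

From (vi): #736 ∉ external.
Suppose #218 ∈ external: no assignment then satisfies all the clues, so #218 ∉ external.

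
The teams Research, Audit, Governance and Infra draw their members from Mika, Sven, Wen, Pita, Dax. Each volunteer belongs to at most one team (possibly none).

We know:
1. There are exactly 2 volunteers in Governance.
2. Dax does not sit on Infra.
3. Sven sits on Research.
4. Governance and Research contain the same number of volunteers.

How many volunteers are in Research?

2

From (2): Dax ∉ Infra.
From (3): Sven ∈ Research.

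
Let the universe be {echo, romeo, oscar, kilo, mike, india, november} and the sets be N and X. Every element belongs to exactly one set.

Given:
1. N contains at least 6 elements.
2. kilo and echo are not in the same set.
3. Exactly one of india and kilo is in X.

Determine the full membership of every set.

N = {echo, india, mike, november, oscar, romeo}; X = {kilo}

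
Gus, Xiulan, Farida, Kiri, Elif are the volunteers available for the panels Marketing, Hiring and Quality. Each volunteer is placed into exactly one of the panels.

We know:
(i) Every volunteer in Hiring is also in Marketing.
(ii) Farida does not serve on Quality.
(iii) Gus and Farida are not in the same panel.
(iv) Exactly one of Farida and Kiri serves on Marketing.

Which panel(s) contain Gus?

From (ii): Farida ∉ Quality.
Suppose Gus ∈ Marketing: no assignment then satisfies all the clues, so Gus ∉ Marketing.

Gus: Quality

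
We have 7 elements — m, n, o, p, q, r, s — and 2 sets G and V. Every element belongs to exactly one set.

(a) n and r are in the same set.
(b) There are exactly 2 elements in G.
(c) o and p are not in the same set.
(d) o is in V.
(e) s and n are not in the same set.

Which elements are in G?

G = {p, s}

From (d): o ∈ V.
(c): p ∉ V.
Only one set left: p ∈ G.
Suppose m ∈ G: no assignment then satisfies all the clues, so m ∉ G.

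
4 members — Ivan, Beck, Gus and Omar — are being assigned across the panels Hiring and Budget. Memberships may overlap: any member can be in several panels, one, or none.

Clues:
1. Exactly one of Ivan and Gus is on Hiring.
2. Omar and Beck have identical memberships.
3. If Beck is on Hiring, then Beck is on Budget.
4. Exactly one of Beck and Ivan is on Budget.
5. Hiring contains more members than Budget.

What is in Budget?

Budget = {Beck, Omar}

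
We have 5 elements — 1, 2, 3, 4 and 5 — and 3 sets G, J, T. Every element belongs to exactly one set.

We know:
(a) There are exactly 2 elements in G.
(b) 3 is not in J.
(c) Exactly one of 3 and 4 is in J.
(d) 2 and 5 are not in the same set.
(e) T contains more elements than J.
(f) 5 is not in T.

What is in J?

J = {4}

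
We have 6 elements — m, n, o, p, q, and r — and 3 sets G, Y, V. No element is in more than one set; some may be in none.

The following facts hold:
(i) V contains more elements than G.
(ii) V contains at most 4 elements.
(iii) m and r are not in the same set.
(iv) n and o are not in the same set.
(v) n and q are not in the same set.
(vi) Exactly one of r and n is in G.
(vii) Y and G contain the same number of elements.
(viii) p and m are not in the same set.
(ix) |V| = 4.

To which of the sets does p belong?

p: V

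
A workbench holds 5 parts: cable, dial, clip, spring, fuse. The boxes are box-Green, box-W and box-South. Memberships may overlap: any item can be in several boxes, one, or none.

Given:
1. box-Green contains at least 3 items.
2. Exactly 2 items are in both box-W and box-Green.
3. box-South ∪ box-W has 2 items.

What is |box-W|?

2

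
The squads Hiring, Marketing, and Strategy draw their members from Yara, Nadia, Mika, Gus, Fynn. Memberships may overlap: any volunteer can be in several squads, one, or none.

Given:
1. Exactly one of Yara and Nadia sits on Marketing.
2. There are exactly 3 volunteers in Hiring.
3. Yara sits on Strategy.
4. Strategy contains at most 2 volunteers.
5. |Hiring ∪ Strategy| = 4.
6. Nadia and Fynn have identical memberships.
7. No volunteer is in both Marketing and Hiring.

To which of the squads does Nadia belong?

From (3): Yara ∈ Strategy.
Suppose Nadia ∉ Hiring: no assignment then satisfies all the clues, so Nadia ∈ Hiring.

Nadia: Hiring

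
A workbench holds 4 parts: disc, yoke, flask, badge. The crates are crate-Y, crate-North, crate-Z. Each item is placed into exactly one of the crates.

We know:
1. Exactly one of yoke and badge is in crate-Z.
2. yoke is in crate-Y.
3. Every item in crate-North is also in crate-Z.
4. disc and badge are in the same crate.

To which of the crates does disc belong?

disc: crate-Z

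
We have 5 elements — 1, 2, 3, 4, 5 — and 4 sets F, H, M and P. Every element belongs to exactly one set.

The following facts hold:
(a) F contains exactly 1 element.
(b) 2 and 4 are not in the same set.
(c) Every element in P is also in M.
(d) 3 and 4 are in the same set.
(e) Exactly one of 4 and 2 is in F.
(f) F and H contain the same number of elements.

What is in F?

F = {2}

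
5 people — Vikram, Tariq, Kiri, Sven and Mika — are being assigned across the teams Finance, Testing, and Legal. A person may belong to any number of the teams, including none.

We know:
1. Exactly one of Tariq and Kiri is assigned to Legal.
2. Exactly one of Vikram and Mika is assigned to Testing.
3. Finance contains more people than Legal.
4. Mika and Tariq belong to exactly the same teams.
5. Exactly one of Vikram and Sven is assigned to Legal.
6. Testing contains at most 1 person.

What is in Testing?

Testing = {Vikram}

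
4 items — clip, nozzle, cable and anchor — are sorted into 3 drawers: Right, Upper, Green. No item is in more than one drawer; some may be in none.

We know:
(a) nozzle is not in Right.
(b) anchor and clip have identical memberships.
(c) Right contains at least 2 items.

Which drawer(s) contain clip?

From (a): nozzle ∉ Right.
Suppose clip ∉ Right: no assignment then satisfies all the clues, so clip ∈ Right.

clip: Right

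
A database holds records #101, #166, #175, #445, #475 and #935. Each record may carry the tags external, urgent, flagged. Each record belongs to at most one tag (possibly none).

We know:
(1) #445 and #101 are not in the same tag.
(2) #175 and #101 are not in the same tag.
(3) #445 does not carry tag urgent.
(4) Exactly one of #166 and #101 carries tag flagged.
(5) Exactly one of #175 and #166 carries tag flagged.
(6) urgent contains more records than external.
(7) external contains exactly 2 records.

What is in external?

external = {#175, #445}

From (3): #445 ∉ urgent.
Suppose #101 ∈ external: no assignment then satisfies all the clues, so #101 ∉ external.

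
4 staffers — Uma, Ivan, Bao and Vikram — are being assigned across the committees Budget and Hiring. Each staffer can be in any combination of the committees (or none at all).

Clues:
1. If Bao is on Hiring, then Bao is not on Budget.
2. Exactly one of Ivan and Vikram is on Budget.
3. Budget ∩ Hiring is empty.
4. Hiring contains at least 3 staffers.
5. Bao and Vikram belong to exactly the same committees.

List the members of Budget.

Budget = {Ivan}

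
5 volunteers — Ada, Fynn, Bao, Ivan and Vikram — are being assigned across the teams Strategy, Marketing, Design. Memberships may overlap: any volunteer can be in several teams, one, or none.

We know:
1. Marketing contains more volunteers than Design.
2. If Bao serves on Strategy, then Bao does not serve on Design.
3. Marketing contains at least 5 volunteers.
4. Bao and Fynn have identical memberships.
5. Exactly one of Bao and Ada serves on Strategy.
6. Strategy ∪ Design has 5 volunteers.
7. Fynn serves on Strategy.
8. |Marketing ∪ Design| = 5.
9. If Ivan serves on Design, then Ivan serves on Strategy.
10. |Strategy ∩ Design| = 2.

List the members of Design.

Design = {Ada, Ivan, Vikram}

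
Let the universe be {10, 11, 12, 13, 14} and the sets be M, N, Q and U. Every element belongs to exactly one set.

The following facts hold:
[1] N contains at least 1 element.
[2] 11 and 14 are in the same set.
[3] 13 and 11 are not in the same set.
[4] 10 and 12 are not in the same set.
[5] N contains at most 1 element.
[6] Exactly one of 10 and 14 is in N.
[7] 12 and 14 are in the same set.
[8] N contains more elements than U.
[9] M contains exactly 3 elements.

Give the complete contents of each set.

M = {11, 12, 14}; N = {10}; Q = {13}; U = {}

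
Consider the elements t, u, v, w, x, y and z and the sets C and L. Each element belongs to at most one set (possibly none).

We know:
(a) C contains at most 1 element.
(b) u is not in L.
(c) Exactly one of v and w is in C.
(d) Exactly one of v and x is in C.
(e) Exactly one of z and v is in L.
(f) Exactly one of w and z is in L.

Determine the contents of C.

C = {v}

From (b): u ∉ L.
Suppose t ∈ C: no assignment then satisfies all the clues, so t ∉ C.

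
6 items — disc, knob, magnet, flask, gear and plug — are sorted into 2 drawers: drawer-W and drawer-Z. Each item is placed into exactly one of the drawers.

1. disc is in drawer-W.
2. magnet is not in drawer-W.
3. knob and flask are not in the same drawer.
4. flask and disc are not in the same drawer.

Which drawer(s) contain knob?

From (1): disc ∈ drawer-W.
From (2): magnet ∉ drawer-W.
(4): flask ∉ drawer-W.
Only one drawer left: magnet ∈ drawer-Z.
Only one drawer left: flask ∈ drawer-Z.
(3): knob ∉ drawer-Z.
Only one drawer left: knob ∈ drawer-W.

knob: drawer-W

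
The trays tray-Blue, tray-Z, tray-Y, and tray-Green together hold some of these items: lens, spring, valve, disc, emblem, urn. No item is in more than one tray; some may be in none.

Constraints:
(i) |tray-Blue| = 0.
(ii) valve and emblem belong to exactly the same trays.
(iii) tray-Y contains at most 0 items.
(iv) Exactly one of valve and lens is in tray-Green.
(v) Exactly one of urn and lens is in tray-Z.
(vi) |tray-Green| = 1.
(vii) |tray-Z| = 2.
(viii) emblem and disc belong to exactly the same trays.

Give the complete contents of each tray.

tray-Blue = {}; tray-Z = {spring, urn}; tray-Y = {}; tray-Green = {lens}

(i): tray-Blue already has 0, so the rest are out.
(iii): tray-Y already has 0, so the rest are out.
Suppose lens ∈ tray-Z: no assignment then satisfies all the clues, so lens ∉ tray-Z.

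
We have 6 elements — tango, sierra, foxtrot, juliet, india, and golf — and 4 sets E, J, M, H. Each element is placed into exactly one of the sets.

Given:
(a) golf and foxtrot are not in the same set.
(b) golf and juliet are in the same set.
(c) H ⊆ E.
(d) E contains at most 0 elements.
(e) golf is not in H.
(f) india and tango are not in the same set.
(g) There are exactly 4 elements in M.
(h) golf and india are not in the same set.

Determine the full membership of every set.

E = {}; J = {foxtrot, india}; M = {golf, juliet, sierra, tango}; H = {}

From (e): golf ∉ H.
(b): juliet matches golf: juliet ∉ H.
(d): E already has 0, so the rest are out.
(c) contrapositive: tango ∉ H.
(c) contrapositive: sierra ∉ H.
(c) contrapositive: foxtrot ∉ H.
(c) contrapositive: india ∉ H.
Suppose tango ∈ J: no assignment then satisfies all the clues, so tango ∉ J.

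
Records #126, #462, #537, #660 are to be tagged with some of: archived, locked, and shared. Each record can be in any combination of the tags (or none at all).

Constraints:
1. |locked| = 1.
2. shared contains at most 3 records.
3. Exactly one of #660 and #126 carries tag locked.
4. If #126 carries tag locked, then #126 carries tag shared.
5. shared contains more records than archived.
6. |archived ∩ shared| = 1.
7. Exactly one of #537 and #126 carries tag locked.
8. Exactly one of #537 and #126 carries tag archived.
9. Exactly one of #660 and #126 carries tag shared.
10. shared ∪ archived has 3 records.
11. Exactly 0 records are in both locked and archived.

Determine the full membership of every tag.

archived = {#537}; locked = {#126}; shared = {#126, #462, #537}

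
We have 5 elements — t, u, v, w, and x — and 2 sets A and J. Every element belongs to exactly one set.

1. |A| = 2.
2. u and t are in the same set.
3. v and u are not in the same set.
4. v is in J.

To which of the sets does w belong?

w: J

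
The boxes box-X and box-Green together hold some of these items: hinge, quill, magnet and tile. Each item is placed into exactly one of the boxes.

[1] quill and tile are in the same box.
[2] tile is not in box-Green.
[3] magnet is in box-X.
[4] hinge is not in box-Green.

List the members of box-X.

From (2): tile ∉ box-Green.
From (3): magnet ∈ box-X.
From (4): hinge ∉ box-Green.
(1): quill matches tile: quill ∉ box-Green.
Only one box left: hinge ∈ box-X.
Only one box left: quill ∈ box-X.
Only one box left: tile ∈ box-X.

box-X = {hinge, magnet, quill, tile}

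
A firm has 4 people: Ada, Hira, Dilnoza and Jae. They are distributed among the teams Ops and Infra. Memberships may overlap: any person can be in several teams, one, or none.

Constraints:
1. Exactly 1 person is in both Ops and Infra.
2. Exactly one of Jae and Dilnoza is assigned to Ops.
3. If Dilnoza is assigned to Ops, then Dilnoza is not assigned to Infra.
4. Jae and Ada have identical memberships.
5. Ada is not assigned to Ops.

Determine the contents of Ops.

Ops = {Dilnoza, Hira}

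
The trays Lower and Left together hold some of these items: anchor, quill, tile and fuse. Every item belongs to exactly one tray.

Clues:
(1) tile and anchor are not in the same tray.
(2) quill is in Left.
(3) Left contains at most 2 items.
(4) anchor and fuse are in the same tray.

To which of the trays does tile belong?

tile: Left

From (2): quill ∈ Left.
Suppose tile ∈ Lower: no assignment then satisfies all the clues, so tile ∉ Lower.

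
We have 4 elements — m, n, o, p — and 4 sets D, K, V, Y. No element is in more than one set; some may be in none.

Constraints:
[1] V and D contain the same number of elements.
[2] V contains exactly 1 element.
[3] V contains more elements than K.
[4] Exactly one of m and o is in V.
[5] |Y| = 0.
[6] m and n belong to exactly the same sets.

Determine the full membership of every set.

(5): Y already has 0, so the rest are out.
Suppose m ∈ D: no assignment then satisfies all the clues, so m ∉ D.

D = {p}; K = {}; V = {o}; Y = {}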